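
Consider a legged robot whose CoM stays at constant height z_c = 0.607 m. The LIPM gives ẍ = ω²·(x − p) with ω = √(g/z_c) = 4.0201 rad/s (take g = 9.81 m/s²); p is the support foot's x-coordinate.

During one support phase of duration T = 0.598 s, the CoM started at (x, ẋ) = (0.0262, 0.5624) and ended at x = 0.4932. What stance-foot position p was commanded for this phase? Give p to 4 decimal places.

p = 0.0919

ωT = 4.0201·0.598 = 2.404020; cosh(ωT) = 5.578965, sinh(ωT) = 5.488611
x(T) = p + (x₀−p)·cosh(ωT) + (ẋ₀/ω)·sinh(ωT) ⇒ p·(1 − cosh) = x(T) − x₀·cosh − (ẋ₀/ω)·sinh
numerator   = 0.4932 − (0.0262)·5.578965 − (0.5624/4.0201)·5.488611 = -0.420809
denominator = 1 − 5.578965 = -4.578965
p = -0.420809 / -4.578965 = 0.0919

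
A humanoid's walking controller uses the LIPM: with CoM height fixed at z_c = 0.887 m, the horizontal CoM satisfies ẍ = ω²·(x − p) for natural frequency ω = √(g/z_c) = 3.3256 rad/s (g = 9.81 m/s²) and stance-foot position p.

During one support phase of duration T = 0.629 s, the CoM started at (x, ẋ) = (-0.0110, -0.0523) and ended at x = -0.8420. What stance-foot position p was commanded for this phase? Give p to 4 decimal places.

ωT = 3.3256·0.629 = 2.091802; cosh(ωT) = 4.111482, sinh(ωT) = 3.988018
x(T) = p + (x₀−p)·cosh(ωT) + (ẋ₀/ω)·sinh(ωT) ⇒ p·(1 − cosh) = x(T) − x₀·cosh − (ẋ₀/ω)·sinh
numerator   = -0.8420 − (-0.0110)·4.111482 − (-0.0523/3.3256)·3.988018 = -0.734056
denominator = 1 − 4.111482 = -3.111482
p = -0.734056 / -3.111482 = 0.2359

p = 0.2359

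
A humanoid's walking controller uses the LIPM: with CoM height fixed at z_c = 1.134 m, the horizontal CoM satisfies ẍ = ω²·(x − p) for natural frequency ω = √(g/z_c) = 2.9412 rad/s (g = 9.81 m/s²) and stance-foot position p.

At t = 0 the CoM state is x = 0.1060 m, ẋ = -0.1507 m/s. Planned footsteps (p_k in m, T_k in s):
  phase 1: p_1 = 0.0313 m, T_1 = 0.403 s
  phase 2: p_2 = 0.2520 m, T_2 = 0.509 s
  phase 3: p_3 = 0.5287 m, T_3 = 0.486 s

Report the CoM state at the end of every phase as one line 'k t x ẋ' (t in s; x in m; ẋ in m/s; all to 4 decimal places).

phase 1: p=0.0313, T=0.403, ωT=1.185304, cosh=1.788667, sinh=1.483013; start (x,ẋ)=(0.106000, -0.150700) → end (x,ẋ)=(0.088927, 0.056277)
phase 2: p=0.2520, T=0.509, ωT=1.497071, cosh=2.346183, sinh=2.122398; start (x,ẋ)=(0.088927, 0.056277) → end (x,ẋ)=(-0.089988, -0.885927)
phase 3: p=0.5287, T=0.486, ωT=1.429423, cosh=2.207868, sinh=1.968421; start (x,ẋ)=(-0.089988, -0.885927) → end (x,ẋ)=(-1.430195, -5.537917)

1 0.4030 0.0889 0.0563
2 0.9120 -0.0900 -0.8859
3 1.3980 -1.4302 -5.5379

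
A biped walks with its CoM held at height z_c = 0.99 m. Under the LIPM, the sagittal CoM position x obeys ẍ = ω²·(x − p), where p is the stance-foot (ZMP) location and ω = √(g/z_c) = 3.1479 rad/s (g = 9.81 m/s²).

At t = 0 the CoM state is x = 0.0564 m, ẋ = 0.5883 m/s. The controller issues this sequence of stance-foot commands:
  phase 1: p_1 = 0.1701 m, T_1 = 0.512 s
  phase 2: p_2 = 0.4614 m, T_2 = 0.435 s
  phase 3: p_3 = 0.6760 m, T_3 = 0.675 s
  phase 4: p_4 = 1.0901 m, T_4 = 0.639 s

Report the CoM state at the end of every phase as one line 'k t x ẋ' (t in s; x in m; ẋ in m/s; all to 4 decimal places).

1 0.5120 0.3235 0.6717
2 0.9470 0.5651 0.6077
3 1.6220 1.0019 1.1403
4 2.2610 2.0843 3.3193

phase 1: p=0.1701, T=0.512, ωT=1.611725, cosh=2.605495, sinh=2.405952; start (x,ẋ)=(0.056400, 0.588300) → end (x,ẋ)=(0.323495, 0.671684)
phase 2: p=0.4614, T=0.435, ωT=1.369336, cosh=2.093508, sinh=1.839232; start (x,ẋ)=(0.323495, 0.671684) → end (x,ẋ)=(0.565142, 0.607745)
phase 3: p=0.6760, T=0.675, ωT=2.124833, cosh=4.245474, sinh=4.126021; start (x,ẋ)=(0.565142, 0.607745) → end (x,ẋ)=(1.001937, 1.140301)
phase 4: p=1.0901, T=0.639, ωT=2.011508, cosh=3.804184, sinh=3.670397; start (x,ẋ)=(1.001937, 1.140301) → end (x,ẋ)=(2.084284, 3.319278)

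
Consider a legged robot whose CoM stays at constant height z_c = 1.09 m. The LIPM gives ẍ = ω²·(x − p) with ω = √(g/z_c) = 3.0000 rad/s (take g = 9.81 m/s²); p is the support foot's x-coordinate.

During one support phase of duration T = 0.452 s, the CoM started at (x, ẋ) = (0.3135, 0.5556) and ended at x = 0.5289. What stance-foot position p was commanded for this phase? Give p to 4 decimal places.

p = 0.4258

ωT = 3.0000·0.452 = 1.356000; cosh(ωT) = 2.069165, sinh(ωT) = 1.811475
x(T) = p + (x₀−p)·cosh(ωT) + (ẋ₀/ω)·sinh(ωT) ⇒ p·(1 − cosh) = x(T) − x₀·cosh − (ẋ₀/ω)·sinh
numerator   = 0.5289 − (0.3135)·2.069165 − (0.5556/3.0000)·1.811475 = -0.455268
denominator = 1 − 2.069165 = -1.069165
p = -0.455268 / -1.069165 = 0.4258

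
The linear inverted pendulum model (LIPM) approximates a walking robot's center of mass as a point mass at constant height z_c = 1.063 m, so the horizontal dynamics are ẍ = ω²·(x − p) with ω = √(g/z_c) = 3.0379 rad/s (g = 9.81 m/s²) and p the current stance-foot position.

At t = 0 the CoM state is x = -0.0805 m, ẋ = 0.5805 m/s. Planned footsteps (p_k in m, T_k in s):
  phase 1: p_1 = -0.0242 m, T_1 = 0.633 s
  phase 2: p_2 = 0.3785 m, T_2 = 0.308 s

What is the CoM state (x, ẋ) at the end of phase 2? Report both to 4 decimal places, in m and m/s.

x = 0.9544, ẋ = 2.2726

phase 1: p=-0.0242, T=0.633, ωT=1.922991, cosh=3.493779, sinh=3.347610; start (x,ẋ)=(-0.080500, 0.580500) → end (x,ẋ)=(0.418781, 1.455584)
phase 2: p=0.3785, T=0.308, ωT=0.935673, cosh=1.470625, sinh=1.078304; start (x,ẋ)=(0.418781, 1.455584) → end (x,ẋ)=(0.954399, 2.272572)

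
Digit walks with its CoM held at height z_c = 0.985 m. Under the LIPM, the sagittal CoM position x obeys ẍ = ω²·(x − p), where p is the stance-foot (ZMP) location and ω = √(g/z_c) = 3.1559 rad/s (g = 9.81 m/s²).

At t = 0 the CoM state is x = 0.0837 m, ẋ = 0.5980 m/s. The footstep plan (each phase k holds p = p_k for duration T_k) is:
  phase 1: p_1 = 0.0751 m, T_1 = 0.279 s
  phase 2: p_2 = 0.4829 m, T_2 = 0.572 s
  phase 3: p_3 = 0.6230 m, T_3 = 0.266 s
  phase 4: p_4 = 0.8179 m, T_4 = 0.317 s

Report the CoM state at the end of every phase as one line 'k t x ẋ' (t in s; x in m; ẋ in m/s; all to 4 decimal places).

phase 1: p=0.0751, T=0.279, ωT=0.880496, cosh=1.413337, sinh=0.998759; start (x,ẋ)=(0.083700, 0.598000) → end (x,ẋ)=(0.276506, 0.872282)
phase 2: p=0.4829, T=0.572, ωT=1.805175, cosh=3.122740, sinh=2.958294; start (x,ẋ)=(0.276506, 0.872282) → end (x,ẋ)=(0.656050, 0.797000)
phase 3: p=0.6230, T=0.266, ωT=0.839469, cosh=1.373539, sinh=0.941599; start (x,ẋ)=(0.656050, 0.797000) → end (x,ẋ)=(0.906189, 1.192921)
phase 4: p=0.8179, T=0.317, ωT=1.000420, cosh=1.543575, sinh=1.175850; start (x,ẋ)=(0.906189, 1.192921) → end (x,ẋ)=(1.398649, 2.168992)

1 0.2790 0.2765 0.8723
2 0.8510 0.6560 0.7970
3 1.1170 0.9062 1.1929
4 1.4340 1.3986 2.1690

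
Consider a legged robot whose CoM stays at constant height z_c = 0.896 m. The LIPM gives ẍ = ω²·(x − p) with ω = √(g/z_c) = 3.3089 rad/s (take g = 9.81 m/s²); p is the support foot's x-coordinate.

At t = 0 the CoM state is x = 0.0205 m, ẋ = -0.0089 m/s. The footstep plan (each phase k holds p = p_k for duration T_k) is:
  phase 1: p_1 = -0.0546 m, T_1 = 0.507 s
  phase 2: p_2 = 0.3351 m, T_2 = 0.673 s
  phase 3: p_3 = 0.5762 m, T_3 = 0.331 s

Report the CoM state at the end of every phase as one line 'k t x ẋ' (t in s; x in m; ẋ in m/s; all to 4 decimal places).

phase 1: p=-0.0546, T=0.507, ωT=1.677612, cosh=2.769790, sinh=2.582970; start (x,ẋ)=(0.020500, -0.008900) → end (x,ẋ)=(0.146464, 0.617213)
phase 2: p=0.3351, T=0.673, ωT=2.226890, cosh=4.689425, sinh=4.581561; start (x,ẋ)=(0.146464, 0.617213) → end (x,ẋ)=(0.305108, 0.034661)
phase 3: p=0.5762, T=0.331, ωT=1.095246, cosh=1.662188, sinh=1.327730; start (x,ẋ)=(0.305108, 0.034661) → end (x,ẋ)=(0.139503, -1.133381)

1 0.5070 0.1465 0.6172
2 1.1800 0.3051 0.0347
3 1.5110 0.1395 -1.1334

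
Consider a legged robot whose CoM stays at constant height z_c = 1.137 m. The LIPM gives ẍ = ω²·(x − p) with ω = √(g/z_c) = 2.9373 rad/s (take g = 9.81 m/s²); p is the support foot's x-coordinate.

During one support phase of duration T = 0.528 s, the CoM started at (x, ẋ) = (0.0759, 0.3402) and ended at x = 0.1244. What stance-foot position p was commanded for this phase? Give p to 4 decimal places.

p = 0.2209

ωT = 2.9373·0.528 = 1.550894; cosh(ωT) = 2.463872, sinh(ωT) = 2.251814
x(T) = p + (x₀−p)·cosh(ωT) + (ẋ₀/ω)·sinh(ωT) ⇒ p·(1 − cosh) = x(T) − x₀·cosh − (ẋ₀/ω)·sinh
numerator   = 0.1244 − (0.0759)·2.463872 − (0.3402/2.9373)·2.251814 = -0.323414
denominator = 1 − 2.463872 = -1.463872
p = -0.323414 / -1.463872 = 0.2209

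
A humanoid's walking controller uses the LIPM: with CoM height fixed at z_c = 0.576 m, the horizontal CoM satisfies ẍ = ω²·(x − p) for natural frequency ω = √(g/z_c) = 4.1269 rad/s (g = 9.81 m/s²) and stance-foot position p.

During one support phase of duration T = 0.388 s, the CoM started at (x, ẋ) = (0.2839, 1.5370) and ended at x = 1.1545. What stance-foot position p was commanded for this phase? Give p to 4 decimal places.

ωT = 4.1269·0.388 = 1.601237; cosh(ωT) = 2.580405, sinh(ωT) = 2.378759
x(T) = p + (x₀−p)·cosh(ωT) + (ẋ₀/ω)·sinh(ωT) ⇒ p·(1 − cosh) = x(T) − x₀·cosh − (ẋ₀/ω)·sinh
numerator   = 1.1545 − (0.2839)·2.580405 − (1.5370/4.1269)·2.378759 = -0.464009
denominator = 1 − 2.580405 = -1.580405
p = -0.464009 / -1.580405 = 0.2936

p = 0.2936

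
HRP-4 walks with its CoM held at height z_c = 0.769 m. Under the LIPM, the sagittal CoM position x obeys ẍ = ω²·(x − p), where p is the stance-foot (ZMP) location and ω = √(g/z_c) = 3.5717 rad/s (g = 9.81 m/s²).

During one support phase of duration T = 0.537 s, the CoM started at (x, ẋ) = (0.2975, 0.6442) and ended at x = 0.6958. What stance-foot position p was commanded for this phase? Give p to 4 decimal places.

ωT = 3.5717·0.537 = 1.918003; cosh(ωT) = 3.477125, sinh(ωT) = 3.330225
x(T) = p + (x₀−p)·cosh(ωT) + (ẋ₀/ω)·sinh(ωT) ⇒ p·(1 − cosh) = x(T) − x₀·cosh − (ẋ₀/ω)·sinh
numerator   = 0.6958 − (0.2975)·3.477125 − (0.6442/3.5717)·3.330225 = -0.939292
denominator = 1 − 3.477125 = -2.477125
p = -0.939292 / -2.477125 = 0.3792

p = 0.3792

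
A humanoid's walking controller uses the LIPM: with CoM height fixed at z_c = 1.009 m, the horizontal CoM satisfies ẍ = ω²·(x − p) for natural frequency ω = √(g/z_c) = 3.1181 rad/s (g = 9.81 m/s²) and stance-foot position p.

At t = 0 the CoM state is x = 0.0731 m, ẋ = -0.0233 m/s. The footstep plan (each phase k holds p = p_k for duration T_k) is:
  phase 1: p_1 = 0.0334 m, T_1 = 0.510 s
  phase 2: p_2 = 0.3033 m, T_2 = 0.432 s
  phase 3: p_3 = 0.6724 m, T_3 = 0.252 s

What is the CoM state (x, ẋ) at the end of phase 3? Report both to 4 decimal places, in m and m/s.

x = -0.3039, ẋ = -2.4234

phase 1: p=0.0334, T=0.510, ωT=1.590231, cosh=2.554380, sinh=2.350502; start (x,ẋ)=(0.073100, -0.023300) → end (x,ẋ)=(0.117245, 0.231448)
phase 2: p=0.3033, T=0.432, ωT=1.347019, cosh=2.052979, sinh=1.792965; start (x,ẋ)=(0.117245, 0.231448) → end (x,ẋ)=(0.054419, -0.565010)
phase 3: p=0.6724, T=0.252, ωT=0.785761, cosh=1.324925, sinh=0.869152; start (x,ẋ)=(0.054419, -0.565010) → end (x,ẋ)=(-0.303871, -2.423387)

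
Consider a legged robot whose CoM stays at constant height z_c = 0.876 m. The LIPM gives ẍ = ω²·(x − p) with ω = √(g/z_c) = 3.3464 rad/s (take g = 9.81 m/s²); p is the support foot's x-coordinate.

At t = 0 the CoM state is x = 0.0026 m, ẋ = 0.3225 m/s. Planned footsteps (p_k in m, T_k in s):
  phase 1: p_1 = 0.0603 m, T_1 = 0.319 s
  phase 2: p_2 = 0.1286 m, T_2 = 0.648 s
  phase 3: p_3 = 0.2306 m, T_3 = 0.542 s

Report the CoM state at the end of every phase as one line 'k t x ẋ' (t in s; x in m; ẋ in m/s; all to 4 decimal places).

1 0.3190 0.0900 0.2768
2 0.9670 0.3148 0.6694
3 1.5090 1.0927 2.9482

phase 1: p=0.0603, T=0.319, ωT=1.067502, cosh=1.625986, sinh=1.282119; start (x,ẋ)=(0.002600, 0.322500) → end (x,ẋ)=(0.090041, 0.276819)
phase 2: p=0.1286, T=0.648, ωT=2.168467, cosh=4.429611, sinh=4.315258; start (x,ẋ)=(0.090041, 0.276819) → end (x,ẋ)=(0.314765, 0.669393)
phase 3: p=0.2306, T=0.542, ωT=1.813749, cosh=3.148220, sinh=2.985178; start (x,ẋ)=(0.314765, 0.669393) → end (x,ẋ)=(1.092706, 2.948168)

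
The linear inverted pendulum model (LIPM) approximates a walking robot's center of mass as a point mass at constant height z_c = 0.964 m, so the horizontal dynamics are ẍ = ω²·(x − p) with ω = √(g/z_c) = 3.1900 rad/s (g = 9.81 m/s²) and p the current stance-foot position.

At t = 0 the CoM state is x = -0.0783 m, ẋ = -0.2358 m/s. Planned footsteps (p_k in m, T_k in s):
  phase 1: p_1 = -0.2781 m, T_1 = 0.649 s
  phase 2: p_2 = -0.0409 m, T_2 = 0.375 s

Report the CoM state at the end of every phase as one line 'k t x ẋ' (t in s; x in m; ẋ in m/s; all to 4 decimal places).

1 0.6490 0.2381 1.5366
2 1.0240 1.1865 4.1110

phase 1: p=-0.2781, T=0.649, ωT=2.070310, cosh=4.026713, sinh=3.900567; start (x,ẋ)=(-0.078300, -0.235800) → end (x,ẋ)=(0.238113, 1.536574)
phase 2: p=-0.0409, T=0.375, ωT=1.196250, cosh=1.805008, sinh=1.502682; start (x,ẋ)=(0.238113, 1.536574) → end (x,ẋ)=(1.186540, 4.110994)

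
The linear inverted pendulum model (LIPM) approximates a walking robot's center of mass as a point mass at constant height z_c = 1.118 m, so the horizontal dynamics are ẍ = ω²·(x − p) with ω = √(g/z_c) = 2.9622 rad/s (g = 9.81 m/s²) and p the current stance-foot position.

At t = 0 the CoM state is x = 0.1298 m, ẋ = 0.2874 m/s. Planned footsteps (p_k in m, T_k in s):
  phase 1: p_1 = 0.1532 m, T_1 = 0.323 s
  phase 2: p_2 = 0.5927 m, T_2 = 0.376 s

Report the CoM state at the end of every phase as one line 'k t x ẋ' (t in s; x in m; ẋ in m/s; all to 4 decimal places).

1 0.3230 0.2259 0.3524
2 0.6990 0.1355 -0.8818

phase 1: p=0.1532, T=0.323, ωT=0.956791, cosh=1.493726, sinh=1.109602; start (x,ẋ)=(0.129800, 0.287400) → end (x,ẋ)=(0.225903, 0.352384)
phase 2: p=0.5927, T=0.376, ωT=1.113787, cosh=1.687093, sinh=1.358779; start (x,ẋ)=(0.225903, 0.352384) → end (x,ẋ)=(0.135521, -0.881844)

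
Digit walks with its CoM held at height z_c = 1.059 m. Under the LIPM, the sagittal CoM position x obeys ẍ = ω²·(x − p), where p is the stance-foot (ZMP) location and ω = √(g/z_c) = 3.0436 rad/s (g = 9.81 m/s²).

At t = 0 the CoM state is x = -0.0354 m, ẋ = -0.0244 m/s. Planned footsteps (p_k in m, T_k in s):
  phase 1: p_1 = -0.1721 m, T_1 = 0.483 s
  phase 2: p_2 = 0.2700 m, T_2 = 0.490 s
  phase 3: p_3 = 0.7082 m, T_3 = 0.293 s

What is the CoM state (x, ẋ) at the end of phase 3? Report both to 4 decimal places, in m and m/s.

x = 0.7024, ẋ = 0.6439

phase 1: p=-0.1721, T=0.483, ωT=1.470059, cosh=2.289701, sinh=2.059789; start (x,ẋ)=(-0.035400, -0.024400) → end (x,ẋ)=(0.124389, 0.801128)
phase 2: p=0.2700, T=0.490, ωT=1.491364, cosh=2.334109, sinh=2.109043; start (x,ẋ)=(0.124389, 0.801128) → end (x,ẋ)=(0.485265, 0.935231)
phase 3: p=0.7082, T=0.293, ωT=0.891775, cosh=1.424691, sinh=1.014764; start (x,ẋ)=(0.485265, 0.935231) → end (x,ẋ)=(0.702401, 0.643872)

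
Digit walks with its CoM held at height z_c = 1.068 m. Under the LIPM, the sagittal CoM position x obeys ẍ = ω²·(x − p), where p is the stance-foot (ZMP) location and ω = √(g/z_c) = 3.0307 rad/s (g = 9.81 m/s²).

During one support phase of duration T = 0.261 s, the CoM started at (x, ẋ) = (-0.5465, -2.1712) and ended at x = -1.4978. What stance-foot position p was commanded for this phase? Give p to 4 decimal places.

p = 0.4357

ωT = 3.0307·0.261 = 0.791013; cosh(ωT) = 1.329507, sinh(ωT) = 0.876122
x(T) = p + (x₀−p)·cosh(ωT) + (ẋ₀/ω)·sinh(ωT) ⇒ p·(1 − cosh) = x(T) − x₀·cosh − (ẋ₀/ω)·sinh
numerator   = -1.4978 − (-0.5465)·1.329507 − (-2.1712/3.0307)·0.876122 = -0.143569
denominator = 1 − 1.329507 = -0.329507
p = -0.143569 / -0.329507 = 0.4357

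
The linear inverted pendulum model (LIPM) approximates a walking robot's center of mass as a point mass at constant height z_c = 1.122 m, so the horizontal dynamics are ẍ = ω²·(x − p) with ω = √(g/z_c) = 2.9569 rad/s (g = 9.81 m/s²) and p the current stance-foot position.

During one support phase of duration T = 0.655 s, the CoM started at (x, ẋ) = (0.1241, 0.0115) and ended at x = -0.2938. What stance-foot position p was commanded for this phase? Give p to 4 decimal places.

p = 0.2938

ωT = 2.9569·0.655 = 1.936770; cosh(ωT) = 3.540238, sinh(ωT) = 3.396069
x(T) = p + (x₀−p)·cosh(ωT) + (ẋ₀/ω)·sinh(ωT) ⇒ p·(1 − cosh) = x(T) − x₀·cosh − (ẋ₀/ω)·sinh
numerator   = -0.2938 − (0.1241)·3.540238 − (0.0115/2.9569)·3.396069 = -0.746352
denominator = 1 − 3.540238 = -2.540238
p = -0.746352 / -2.540238 = 0.2938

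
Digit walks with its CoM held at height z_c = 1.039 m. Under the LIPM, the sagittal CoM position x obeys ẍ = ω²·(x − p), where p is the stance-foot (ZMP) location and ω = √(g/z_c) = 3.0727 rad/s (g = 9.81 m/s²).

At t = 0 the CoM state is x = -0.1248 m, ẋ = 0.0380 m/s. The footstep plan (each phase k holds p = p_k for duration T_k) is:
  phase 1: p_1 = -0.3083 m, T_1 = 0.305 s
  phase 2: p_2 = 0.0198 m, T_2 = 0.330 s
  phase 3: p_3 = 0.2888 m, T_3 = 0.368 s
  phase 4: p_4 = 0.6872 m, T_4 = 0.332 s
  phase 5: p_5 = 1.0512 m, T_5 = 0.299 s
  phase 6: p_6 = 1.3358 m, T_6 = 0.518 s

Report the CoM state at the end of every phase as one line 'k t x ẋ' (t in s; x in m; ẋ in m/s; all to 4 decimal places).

1 0.3050 -0.0248 0.6652
2 0.6350 0.2094 0.8735
3 1.0030 0.5474 1.1554
4 1.3350 0.9218 1.2924
5 1.6340 1.3064 1.4585
6 2.1520 2.3781 3.5181

phase 1: p=-0.3083, T=0.305, ωT=0.937173, cosh=1.472245, sinh=1.080511; start (x,ẋ)=(-0.124800, 0.038000) → end (x,ẋ)=(-0.024780, 0.665181)
phase 2: p=0.0198, T=0.330, ωT=1.013991, cosh=1.559674, sinh=1.196906; start (x,ẋ)=(-0.024780, 0.665181) → end (x,ẋ)=(0.209376, 0.873511)
phase 3: p=0.2888, T=0.368, ωT=1.130754, cosh=1.710390, sinh=1.387600; start (x,ẋ)=(0.209376, 0.873511) → end (x,ẋ)=(0.547424, 1.155408)
phase 4: p=0.6872, T=0.332, ωT=1.020136, cosh=1.567059, sinh=1.206514; start (x,ẋ)=(0.547424, 1.155408) → end (x,ẋ)=(0.921840, 1.292407)
phase 5: p=1.0512, T=0.299, ωT=0.918737, cosh=1.452573, sinh=1.053551; start (x,ẋ)=(0.921840, 1.292407) → end (x,ẋ)=(1.306428, 1.458545)
phase 6: p=1.3358, T=0.518, ωT=1.591659, cosh=2.557738, sinh=2.354151; start (x,ẋ)=(1.306428, 1.458545) → end (x,ẋ)=(2.378139, 3.518112)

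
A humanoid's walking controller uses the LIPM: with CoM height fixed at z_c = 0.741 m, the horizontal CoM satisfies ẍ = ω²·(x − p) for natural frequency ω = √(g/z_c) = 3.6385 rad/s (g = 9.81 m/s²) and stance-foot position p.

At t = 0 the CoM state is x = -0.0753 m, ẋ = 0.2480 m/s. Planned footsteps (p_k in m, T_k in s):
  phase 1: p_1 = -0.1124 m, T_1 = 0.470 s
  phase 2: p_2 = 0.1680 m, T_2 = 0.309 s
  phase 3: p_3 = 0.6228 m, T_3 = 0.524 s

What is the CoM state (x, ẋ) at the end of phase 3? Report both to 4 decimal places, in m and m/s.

x = 2.1759, ẋ = 5.9471

phase 1: p=-0.1124, T=0.470, ωT=1.710095, cosh=2.855168, sinh=2.674319; start (x,ẋ)=(-0.075300, 0.248000) → end (x,ẋ)=(0.175808, 1.069084)
phase 2: p=0.1680, T=0.309, ωT=1.124297, cosh=1.701466, sinh=1.376585; start (x,ẋ)=(0.175808, 1.069084) → end (x,ẋ)=(0.585761, 1.858118)
phase 3: p=0.6228, T=0.524, ωT=1.906574, cosh=3.439290, sinh=3.290702; start (x,ẋ)=(0.585761, 1.858118) → end (x,ẋ)=(2.175915, 5.947130)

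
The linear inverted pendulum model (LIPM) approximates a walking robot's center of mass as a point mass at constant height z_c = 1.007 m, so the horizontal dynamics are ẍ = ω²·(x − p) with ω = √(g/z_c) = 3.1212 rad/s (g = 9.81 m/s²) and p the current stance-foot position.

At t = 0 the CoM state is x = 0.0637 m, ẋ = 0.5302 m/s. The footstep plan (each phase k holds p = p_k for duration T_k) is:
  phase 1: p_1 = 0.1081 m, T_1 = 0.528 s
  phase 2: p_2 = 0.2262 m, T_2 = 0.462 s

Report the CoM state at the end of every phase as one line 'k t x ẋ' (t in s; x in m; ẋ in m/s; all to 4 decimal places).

1 0.5280 0.4135 1.0819
2 0.9900 1.3364 3.5826

phase 1: p=0.1081, T=0.528, ωT=1.647994, cosh=2.694489, sinh=2.502054; start (x,ẋ)=(0.063700, 0.530200) → end (x,ẋ)=(0.413490, 1.081880)
phase 2: p=0.2262, T=0.462, ωT=1.441994, cosh=2.232789, sinh=1.996333; start (x,ẋ)=(0.413490, 1.081880) → end (x,ẋ)=(1.336354, 3.582606)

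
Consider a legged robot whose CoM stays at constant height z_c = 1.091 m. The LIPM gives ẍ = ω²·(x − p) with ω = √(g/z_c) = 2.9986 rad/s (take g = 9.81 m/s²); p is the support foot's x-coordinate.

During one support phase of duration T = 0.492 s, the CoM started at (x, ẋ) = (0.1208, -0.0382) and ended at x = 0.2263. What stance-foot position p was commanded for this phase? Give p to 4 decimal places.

ωT = 2.9986·0.492 = 1.475311; cosh(ωT) = 2.300552, sinh(ωT) = 2.071844
x(T) = p + (x₀−p)·cosh(ωT) + (ẋ₀/ω)·sinh(ωT) ⇒ p·(1 − cosh) = x(T) − x₀·cosh − (ẋ₀/ω)·sinh
numerator   = 0.2263 − (0.1208)·2.300552 − (-0.0382/2.9986)·2.071844 = -0.025213
denominator = 1 − 2.300552 = -1.300552
p = -0.025213 / -1.300552 = 0.0194

p = 0.0194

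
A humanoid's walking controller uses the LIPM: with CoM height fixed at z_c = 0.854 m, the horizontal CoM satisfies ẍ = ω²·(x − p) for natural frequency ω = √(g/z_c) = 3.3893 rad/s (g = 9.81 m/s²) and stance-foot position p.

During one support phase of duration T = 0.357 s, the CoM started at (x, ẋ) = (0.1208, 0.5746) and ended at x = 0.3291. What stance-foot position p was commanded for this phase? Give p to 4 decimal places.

p = 0.1822

ωT = 3.3893·0.357 = 1.209980; cosh(ωT) = 1.825811, sinh(ωT) = 1.527607
x(T) = p + (x₀−p)·cosh(ωT) + (ẋ₀/ω)·sinh(ωT) ⇒ p·(1 − cosh) = x(T) − x₀·cosh − (ẋ₀/ω)·sinh
numerator   = 0.3291 − (0.1208)·1.825811 − (0.5746/3.3893)·1.527607 = -0.150439
denominator = 1 − 1.825811 = -0.825811
p = -0.150439 / -0.825811 = 0.1822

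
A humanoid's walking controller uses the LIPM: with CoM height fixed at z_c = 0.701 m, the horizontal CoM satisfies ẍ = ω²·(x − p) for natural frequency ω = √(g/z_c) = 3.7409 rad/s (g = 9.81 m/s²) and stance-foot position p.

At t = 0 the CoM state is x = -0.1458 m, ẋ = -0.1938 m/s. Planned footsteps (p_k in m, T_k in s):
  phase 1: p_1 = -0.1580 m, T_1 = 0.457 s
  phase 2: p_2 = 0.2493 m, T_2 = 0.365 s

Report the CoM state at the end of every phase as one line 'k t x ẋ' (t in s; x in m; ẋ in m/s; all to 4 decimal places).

1 0.4570 -0.2617 -0.4311
2 0.8220 -1.0277 -4.3993

phase 1: p=-0.1580, T=0.457, ωT=1.709591, cosh=2.853821, sinh=2.672881; start (x,ẋ)=(-0.145800, -0.193800) → end (x,ẋ)=(-0.261654, -0.431083)
phase 2: p=0.2493, T=0.365, ωT=1.365428, cosh=2.086336, sinh=1.831065; start (x,ẋ)=(-0.261654, -0.431083) → end (x,ẋ)=(-1.027725, -4.399332)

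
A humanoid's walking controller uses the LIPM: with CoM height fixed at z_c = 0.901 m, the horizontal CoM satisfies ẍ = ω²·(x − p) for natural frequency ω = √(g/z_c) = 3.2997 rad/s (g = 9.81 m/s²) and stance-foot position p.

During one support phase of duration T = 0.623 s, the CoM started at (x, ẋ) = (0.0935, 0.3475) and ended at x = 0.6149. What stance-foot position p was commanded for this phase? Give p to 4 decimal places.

p = 0.0542

ωT = 3.2997·0.623 = 2.055713; cosh(ωT) = 3.970204, sinh(ωT) = 3.842203
x(T) = p + (x₀−p)·cosh(ωT) + (ẋ₀/ω)·sinh(ωT) ⇒ p·(1 − cosh) = x(T) − x₀·cosh − (ẋ₀/ω)·sinh
numerator   = 0.6149 − (0.0935)·3.970204 − (0.3475/3.2997)·3.842203 = -0.160946
denominator = 1 − 3.970204 = -2.970204
p = -0.160946 / -2.970204 = 0.0542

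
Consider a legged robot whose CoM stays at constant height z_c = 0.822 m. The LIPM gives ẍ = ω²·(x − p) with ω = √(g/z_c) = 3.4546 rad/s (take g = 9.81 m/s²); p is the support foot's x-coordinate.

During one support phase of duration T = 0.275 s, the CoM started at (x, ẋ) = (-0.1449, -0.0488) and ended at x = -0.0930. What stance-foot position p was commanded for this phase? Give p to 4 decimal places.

p = -0.2836

ωT = 3.4546·0.275 = 0.950015; cosh(ωT) = 1.486242, sinh(ωT) = 1.099507
x(T) = p + (x₀−p)·cosh(ωT) + (ẋ₀/ω)·sinh(ωT) ⇒ p·(1 − cosh) = x(T) − x₀·cosh − (ẋ₀/ω)·sinh
numerator   = -0.0930 − (-0.1449)·1.486242 − (-0.0488/3.4546)·1.099507 = 0.137888
denominator = 1 − 1.486242 = -0.486242
p = 0.137888 / -0.486242 = -0.2836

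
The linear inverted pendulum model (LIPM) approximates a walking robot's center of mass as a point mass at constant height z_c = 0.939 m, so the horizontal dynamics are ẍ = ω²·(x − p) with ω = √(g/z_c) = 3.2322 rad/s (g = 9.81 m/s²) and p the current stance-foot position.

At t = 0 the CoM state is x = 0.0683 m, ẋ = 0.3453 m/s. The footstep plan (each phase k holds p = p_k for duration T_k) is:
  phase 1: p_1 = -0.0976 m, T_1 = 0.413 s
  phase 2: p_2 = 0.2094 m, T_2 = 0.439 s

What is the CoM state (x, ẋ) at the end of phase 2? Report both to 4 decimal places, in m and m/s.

phase 1: p=-0.0976, T=0.413, ωT=1.334899, cosh=2.031398, sinh=1.768213; start (x,ẋ)=(0.068300, 0.345300) → end (x,ẋ)=(0.428309, 1.649596)
phase 2: p=0.2094, T=0.439, ωT=1.418936, cosh=2.187346, sinh=1.945374; start (x,ẋ)=(0.428309, 1.649596) → end (x,ẋ)=(1.681078, 4.984704)

x = 1.6811, ẋ = 4.9847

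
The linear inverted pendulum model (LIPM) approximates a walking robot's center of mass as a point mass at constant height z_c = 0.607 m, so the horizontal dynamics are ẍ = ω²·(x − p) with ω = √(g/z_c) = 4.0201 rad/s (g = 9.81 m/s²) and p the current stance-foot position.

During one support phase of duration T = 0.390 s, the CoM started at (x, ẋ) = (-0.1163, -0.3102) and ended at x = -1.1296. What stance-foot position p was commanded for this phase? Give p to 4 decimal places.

ωT = 4.0201·0.390 = 1.567839; cosh(ωT) = 2.502384, sinh(ωT) = 2.293888
x(T) = p + (x₀−p)·cosh(ωT) + (ẋ₀/ω)·sinh(ωT) ⇒ p·(1 − cosh) = x(T) − x₀·cosh − (ẋ₀/ω)·sinh
numerator   = -1.1296 − (-0.1163)·2.502384 − (-0.3102/4.0201)·2.293888 = -0.661571
denominator = 1 − 2.502384 = -1.502384
p = -0.661571 / -1.502384 = 0.4403

p = 0.4403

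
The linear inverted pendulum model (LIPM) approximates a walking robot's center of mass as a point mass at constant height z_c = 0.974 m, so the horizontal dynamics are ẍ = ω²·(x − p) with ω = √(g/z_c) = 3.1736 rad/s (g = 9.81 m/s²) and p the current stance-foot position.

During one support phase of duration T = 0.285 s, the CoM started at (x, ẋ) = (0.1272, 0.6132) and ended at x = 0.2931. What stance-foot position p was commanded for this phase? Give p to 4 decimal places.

ωT = 3.1736·0.285 = 0.904476; cosh(ωT) = 1.437695, sinh(ωT) = 1.032942
x(T) = p + (x₀−p)·cosh(ωT) + (ẋ₀/ω)·sinh(ωT) ⇒ p·(1 − cosh) = x(T) − x₀·cosh − (ẋ₀/ω)·sinh
numerator   = 0.2931 − (0.1272)·1.437695 − (0.6132/3.1736)·1.032942 = -0.089359
denominator = 1 − 1.437695 = -0.437695
p = -0.089359 / -0.437695 = 0.2042

p = 0.2042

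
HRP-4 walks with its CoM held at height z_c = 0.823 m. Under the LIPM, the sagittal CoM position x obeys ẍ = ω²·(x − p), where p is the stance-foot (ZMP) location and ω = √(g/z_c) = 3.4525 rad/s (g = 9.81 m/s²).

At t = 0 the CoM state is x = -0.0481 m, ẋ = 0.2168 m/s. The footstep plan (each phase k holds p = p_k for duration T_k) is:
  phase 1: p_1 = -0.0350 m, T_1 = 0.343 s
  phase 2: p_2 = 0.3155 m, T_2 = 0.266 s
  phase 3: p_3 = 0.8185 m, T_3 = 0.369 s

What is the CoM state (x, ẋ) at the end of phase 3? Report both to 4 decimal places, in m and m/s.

phase 1: p=-0.0350, T=0.343, ωT=1.184208, cosh=1.787042, sinh=1.481054; start (x,ẋ)=(-0.048100, 0.216800) → end (x,ẋ)=(0.034593, 0.320446)
phase 2: p=0.3155, T=0.266, ωT=0.918365, cosh=1.452181, sinh=1.053010; start (x,ẋ)=(0.034593, 0.320446) → end (x,ẋ)=(0.005307, -0.555898)
phase 3: p=0.8185, T=0.369, ωT=1.273972, cosh=1.927372, sinh=1.647654; start (x,ẋ)=(0.005307, -0.555898) → end (x,ẋ)=(-1.014119, -5.697289)

x = -1.0141, ẋ = -5.6973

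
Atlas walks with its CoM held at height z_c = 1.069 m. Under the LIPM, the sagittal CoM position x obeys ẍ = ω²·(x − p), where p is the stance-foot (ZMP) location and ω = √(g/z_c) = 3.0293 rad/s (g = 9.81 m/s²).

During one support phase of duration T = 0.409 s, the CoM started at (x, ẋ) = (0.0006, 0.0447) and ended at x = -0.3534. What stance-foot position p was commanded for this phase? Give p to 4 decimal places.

ωT = 3.0293·0.409 = 1.238984; cosh(ωT) = 1.870891, sinh(ωT) = 1.581212
x(T) = p + (x₀−p)·cosh(ωT) + (ẋ₀/ω)·sinh(ωT) ⇒ p·(1 − cosh) = x(T) − x₀·cosh − (ẋ₀/ω)·sinh
numerator   = -0.3534 − (0.0006)·1.870891 − (0.0447/3.0293)·1.581212 = -0.377855
denominator = 1 − 1.870891 = -0.870891
p = -0.377855 / -0.870891 = 0.4339

p = 0.4339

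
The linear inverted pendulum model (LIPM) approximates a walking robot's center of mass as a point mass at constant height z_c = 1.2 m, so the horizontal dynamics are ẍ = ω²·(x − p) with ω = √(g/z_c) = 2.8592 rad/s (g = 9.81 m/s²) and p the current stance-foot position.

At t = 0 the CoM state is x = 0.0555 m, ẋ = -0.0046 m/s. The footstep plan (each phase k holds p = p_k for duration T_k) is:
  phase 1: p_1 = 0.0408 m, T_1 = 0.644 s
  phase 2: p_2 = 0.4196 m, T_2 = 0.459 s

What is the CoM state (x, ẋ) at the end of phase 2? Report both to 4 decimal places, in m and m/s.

phase 1: p=0.0408, T=0.644, ωT=1.841325, cosh=3.231746, sinh=3.073139; start (x,ẋ)=(0.055500, -0.004600) → end (x,ẋ)=(0.083362, 0.114299)
phase 2: p=0.4196, T=0.459, ωT=1.312373, cosh=1.992079, sinh=1.722899; start (x,ẋ)=(0.083362, 0.114299) → end (x,ẋ)=(-0.181338, -1.428652)

x = -0.1813, ẋ = -1.4287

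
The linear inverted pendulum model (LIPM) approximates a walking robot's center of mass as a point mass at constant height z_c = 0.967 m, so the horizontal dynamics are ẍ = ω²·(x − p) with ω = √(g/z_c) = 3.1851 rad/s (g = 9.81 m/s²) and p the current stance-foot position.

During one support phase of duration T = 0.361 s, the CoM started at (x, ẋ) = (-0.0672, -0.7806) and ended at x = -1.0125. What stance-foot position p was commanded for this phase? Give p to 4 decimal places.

p = 0.7429

ωT = 3.1851·0.361 = 1.149821; cosh(ωT) = 1.737161, sinh(ωT) = 1.420467
x(T) = p + (x₀−p)·cosh(ωT) + (ẋ₀/ω)·sinh(ωT) ⇒ p·(1 − cosh) = x(T) − x₀·cosh − (ẋ₀/ω)·sinh
numerator   = -1.0125 − (-0.0672)·1.737161 − (-0.7806/3.1851)·1.420467 = -0.547637
denominator = 1 − 1.737161 = -0.737161
p = -0.547637 / -0.737161 = 0.7429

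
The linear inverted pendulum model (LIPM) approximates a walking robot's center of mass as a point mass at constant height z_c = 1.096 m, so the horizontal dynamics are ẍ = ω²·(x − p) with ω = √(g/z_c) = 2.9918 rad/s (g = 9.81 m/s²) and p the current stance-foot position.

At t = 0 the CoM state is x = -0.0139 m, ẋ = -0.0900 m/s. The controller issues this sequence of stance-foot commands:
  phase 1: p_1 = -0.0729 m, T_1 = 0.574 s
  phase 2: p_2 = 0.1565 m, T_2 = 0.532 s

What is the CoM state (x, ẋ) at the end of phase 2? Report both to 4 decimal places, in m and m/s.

x = -0.0331, ẋ = -0.4372

phase 1: p=-0.0729, T=0.574, ωT=1.717293, cosh=2.874492, sinh=2.694941; start (x,ẋ)=(-0.013900, -0.090000) → end (x,ẋ)=(0.015625, 0.216996)
phase 2: p=0.1565, T=0.532, ωT=1.591638, cosh=2.557689, sinh=2.354097; start (x,ẋ)=(0.015625, 0.216996) → end (x,ẋ)=(-0.033070, -0.437170)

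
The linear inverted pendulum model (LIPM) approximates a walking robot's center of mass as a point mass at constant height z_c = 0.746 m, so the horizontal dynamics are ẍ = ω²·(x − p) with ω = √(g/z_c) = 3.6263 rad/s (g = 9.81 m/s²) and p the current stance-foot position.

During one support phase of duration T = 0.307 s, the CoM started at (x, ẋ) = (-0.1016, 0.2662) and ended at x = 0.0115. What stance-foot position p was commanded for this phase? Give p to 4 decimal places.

ωT = 3.6263·0.307 = 1.113274; cosh(ωT) = 1.686396, sinh(ωT) = 1.357914
x(T) = p + (x₀−p)·cosh(ωT) + (ẋ₀/ω)·sinh(ωT) ⇒ p·(1 − cosh) = x(T) − x₀·cosh − (ẋ₀/ω)·sinh
numerator   = 0.0115 − (-0.1016)·1.686396 − (0.2662/3.6263)·1.357914 = 0.083156
denominator = 1 − 1.686396 = -0.686396
p = 0.083156 / -0.686396 = -0.1211

p = -0.1211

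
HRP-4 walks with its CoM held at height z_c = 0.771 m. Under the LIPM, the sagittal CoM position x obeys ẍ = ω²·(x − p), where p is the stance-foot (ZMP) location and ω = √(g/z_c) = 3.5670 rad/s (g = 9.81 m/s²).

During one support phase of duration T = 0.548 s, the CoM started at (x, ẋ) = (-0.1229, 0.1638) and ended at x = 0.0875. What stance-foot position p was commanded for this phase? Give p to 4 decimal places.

ωT = 3.5670·0.548 = 1.954716; cosh(ωT) = 3.601759, sinh(ωT) = 3.460154
x(T) = p + (x₀−p)·cosh(ωT) + (ẋ₀/ω)·sinh(ωT) ⇒ p·(1 − cosh) = x(T) − x₀·cosh − (ẋ₀/ω)·sinh
numerator   = 0.0875 − (-0.1229)·3.601759 − (0.1638/3.5670)·3.460154 = 0.371263
denominator = 1 − 3.601759 = -2.601759
p = 0.371263 / -2.601759 = -0.1427

p = -0.1427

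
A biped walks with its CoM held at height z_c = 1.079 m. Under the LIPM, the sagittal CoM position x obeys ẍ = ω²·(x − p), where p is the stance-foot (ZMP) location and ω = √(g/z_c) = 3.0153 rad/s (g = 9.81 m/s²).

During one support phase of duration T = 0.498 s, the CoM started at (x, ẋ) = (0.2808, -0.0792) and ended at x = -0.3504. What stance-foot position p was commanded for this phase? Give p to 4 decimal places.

ωT = 3.0153·0.498 = 1.501619; cosh(ωT) = 2.355861, sinh(ωT) = 2.133092
x(T) = p + (x₀−p)·cosh(ωT) + (ẋ₀/ω)·sinh(ωT) ⇒ p·(1 − cosh) = x(T) − x₀·cosh − (ẋ₀/ω)·sinh
numerator   = -0.3504 − (0.2808)·2.355861 − (-0.0792/3.0153)·2.133092 = -0.955898
denominator = 1 − 2.355861 = -1.355861
p = -0.955898 / -1.355861 = 0.7050

p = 0.7050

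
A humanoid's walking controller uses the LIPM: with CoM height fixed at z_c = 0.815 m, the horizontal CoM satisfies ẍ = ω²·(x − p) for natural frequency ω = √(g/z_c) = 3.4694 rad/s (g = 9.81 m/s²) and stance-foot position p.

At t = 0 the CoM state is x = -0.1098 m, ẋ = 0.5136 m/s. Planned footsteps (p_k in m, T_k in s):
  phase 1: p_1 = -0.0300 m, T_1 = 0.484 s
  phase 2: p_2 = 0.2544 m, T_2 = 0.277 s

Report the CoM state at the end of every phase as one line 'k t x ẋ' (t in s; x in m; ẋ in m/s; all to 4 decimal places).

phase 1: p=-0.0300, T=0.484, ωT=1.679190, cosh=2.773867, sinh=2.587342; start (x,ẋ)=(-0.109800, 0.513600) → end (x,ẋ)=(0.131668, 0.708332)
phase 2: p=0.2544, T=0.277, ωT=0.961024, cosh=1.498436, sinh=1.115935; start (x,ẋ)=(0.131668, 0.708332) → end (x,ẋ)=(0.298329, 0.586218)

1 0.4840 0.1317 0.7083
2 0.7610 0.2983 0.5862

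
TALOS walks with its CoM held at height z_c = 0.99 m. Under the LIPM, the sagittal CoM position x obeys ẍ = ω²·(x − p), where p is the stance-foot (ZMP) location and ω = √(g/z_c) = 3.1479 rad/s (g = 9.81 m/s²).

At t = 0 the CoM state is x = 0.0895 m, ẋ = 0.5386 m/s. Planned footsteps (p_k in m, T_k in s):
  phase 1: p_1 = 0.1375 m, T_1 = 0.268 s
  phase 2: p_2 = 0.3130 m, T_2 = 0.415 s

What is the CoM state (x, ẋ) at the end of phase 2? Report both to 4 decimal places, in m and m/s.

x = 0.4808, ẋ = 0.7583

phase 1: p=0.1375, T=0.268, ωT=0.843637, cosh=1.377475, sinh=0.947332; start (x,ẋ)=(0.089500, 0.538600) → end (x,ẋ)=(0.233468, 0.598767)
phase 2: p=0.3130, T=0.415, ωT=1.306378, cosh=1.981788, sinh=1.710989; start (x,ẋ)=(0.233468, 0.598767) → end (x,ẋ)=(0.480834, 0.758268)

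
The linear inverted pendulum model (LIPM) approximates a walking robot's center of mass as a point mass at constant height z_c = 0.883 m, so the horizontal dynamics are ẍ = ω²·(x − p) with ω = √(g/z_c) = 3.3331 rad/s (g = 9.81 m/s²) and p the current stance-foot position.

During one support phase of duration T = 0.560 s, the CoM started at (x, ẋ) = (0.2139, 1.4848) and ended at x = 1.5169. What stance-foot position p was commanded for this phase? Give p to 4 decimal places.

ωT = 3.3331·0.560 = 1.866536; cosh(ωT) = 3.310259, sinh(ωT) = 3.155601
x(T) = p + (x₀−p)·cosh(ωT) + (ẋ₀/ω)·sinh(ωT) ⇒ p·(1 − cosh) = x(T) − x₀·cosh − (ẋ₀/ω)·sinh
numerator   = 1.5169 − (0.2139)·3.310259 − (1.4848/3.3331)·3.155601 = -0.596894
denominator = 1 − 3.310259 = -2.310259
p = -0.596894 / -2.310259 = 0.2584

p = 0.2584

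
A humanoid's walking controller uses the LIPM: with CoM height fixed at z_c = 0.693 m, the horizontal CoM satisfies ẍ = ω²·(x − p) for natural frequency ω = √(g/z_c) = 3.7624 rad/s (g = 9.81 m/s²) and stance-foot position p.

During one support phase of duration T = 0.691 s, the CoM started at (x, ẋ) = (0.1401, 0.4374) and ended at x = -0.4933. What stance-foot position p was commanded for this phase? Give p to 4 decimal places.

ωT = 3.7624·0.691 = 2.599818; cosh(ωT) = 6.767790, sinh(ωT) = 6.693503
x(T) = p + (x₀−p)·cosh(ωT) + (ẋ₀/ω)·sinh(ωT) ⇒ p·(1 − cosh) = x(T) − x₀·cosh − (ẋ₀/ω)·sinh
numerator   = -0.4933 − (0.1401)·6.767790 − (0.4374/3.7624)·6.693503 = -2.219624
denominator = 1 − 6.767790 = -5.767790
p = -2.219624 / -5.767790 = 0.3848

p = 0.3848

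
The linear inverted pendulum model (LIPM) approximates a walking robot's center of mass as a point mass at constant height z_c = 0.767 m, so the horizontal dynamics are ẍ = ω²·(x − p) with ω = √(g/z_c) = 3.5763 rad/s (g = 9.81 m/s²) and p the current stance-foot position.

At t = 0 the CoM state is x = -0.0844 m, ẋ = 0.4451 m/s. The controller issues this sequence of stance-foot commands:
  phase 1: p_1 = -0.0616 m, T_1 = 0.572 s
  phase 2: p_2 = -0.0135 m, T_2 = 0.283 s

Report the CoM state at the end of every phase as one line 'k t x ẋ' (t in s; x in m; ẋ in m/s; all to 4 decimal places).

phase 1: p=-0.0616, T=0.572, ωT=2.045644, cosh=3.931716, sinh=3.802419; start (x,ẋ)=(-0.084400, 0.445100) → end (x,ẋ)=(0.321999, 1.439959)
phase 2: p=-0.0135, T=0.283, ωT=1.012093, cosh=1.557405, sinh=1.193948; start (x,ẋ)=(0.321999, 1.439959) → end (x,ẋ)=(0.989739, 3.675153)

1 0.5720 0.3220 1.4400
2 0.8550 0.9897 3.6752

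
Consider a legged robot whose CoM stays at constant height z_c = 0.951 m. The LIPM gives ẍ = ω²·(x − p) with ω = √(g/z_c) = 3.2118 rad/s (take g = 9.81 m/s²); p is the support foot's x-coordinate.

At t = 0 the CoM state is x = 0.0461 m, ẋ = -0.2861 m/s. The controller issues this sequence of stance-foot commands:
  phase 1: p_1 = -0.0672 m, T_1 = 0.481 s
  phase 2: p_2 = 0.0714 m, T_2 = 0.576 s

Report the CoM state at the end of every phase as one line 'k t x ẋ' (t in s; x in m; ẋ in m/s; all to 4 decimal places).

phase 1: p=-0.0672, T=0.481, ωT=1.544876, cosh=2.450364, sinh=2.237026; start (x,ẋ)=(0.046100, -0.286100) → end (x,ẋ)=(0.011157, 0.112998)
phase 2: p=0.0714, T=0.576, ωT=1.849997, cosh=3.258518, sinh=3.101281; start (x,ẋ)=(0.011157, 0.112998) → end (x,ẋ)=(-0.015794, -0.231857)

1 0.4810 0.0112 0.1130
2 1.0570 -0.0158 -0.2319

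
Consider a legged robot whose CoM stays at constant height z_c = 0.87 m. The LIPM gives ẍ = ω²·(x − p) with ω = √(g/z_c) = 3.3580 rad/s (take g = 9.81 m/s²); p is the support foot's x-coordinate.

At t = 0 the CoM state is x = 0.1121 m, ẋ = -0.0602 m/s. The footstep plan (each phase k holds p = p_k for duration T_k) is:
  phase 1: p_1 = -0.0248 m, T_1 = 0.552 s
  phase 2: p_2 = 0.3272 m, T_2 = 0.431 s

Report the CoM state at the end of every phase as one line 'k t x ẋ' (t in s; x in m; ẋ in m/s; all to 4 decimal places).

1 0.5520 0.3670 1.2343
2 0.9830 1.1547 3.0375

phase 1: p=-0.0248, T=0.552, ωT=1.853616, cosh=3.269764, sinh=3.113094; start (x,ẋ)=(0.112100, -0.060200) → end (x,ẋ)=(0.367021, 1.234281)
phase 2: p=0.3272, T=0.431, ωT=1.447298, cosh=2.243408, sinh=2.008203; start (x,ẋ)=(0.367021, 1.234281) → end (x,ẋ)=(1.154679, 3.037533)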